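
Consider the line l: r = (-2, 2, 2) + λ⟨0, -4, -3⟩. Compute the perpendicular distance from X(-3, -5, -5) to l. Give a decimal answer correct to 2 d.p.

Taking (-2, 2, 2) on l with direction v = (0, -4, -3): w = X − (-2, 2, 2) = (-1, -7, -7), and w × v = (-7, -3, 4).
Distance = |w × v| / |v| = √74 / √25 ≈ 1.72.

1.72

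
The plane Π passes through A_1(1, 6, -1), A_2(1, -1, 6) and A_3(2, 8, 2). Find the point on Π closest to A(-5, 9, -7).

A_1A_2 = (0, -7, 7), A_1A_3 = (1, 2, 3); a normal to Π is A_1A_2 × A_1A_3 = (-35, 7, 7).
Using A_1: Π has equation -35x + 7y + 7z = 0.
Foot = A − λn with λ = (n·A − d)/|n|² = (189 − 0)/1323 = 1/7.
Foot = (-5, 9, -7) − (1/7)·(-35, 7, 7) = (0, 8, -8).

(0, 8, -8)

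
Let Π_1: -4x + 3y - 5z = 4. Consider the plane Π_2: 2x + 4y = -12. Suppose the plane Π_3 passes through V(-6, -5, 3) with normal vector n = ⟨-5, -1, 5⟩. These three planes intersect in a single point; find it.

(-6, 0, 4)

Π_3: n·r = n·V gives -5x - y + 5z = 50.
Solving the 3×3 linear system -4x + 3y - 5z = 4, 2x + 4y = -12, -5x - y + 5z = 50 (e.g. by elimination or Cramer's rule, determinant = -200) gives (-6, 0, 4).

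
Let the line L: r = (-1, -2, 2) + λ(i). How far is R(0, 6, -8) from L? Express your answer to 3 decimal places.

Taking (-1, -2, 2) on L with direction v = (1, 0, 0): w = R − (-1, -2, 2) = (1, 8, -10), and w × v = (0, -10, -8).
Distance = |w × v| / |v| = √164 / √1 ≈ 12.806.

12.806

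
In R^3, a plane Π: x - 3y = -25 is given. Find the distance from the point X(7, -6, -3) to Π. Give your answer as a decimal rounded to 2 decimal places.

n·X − d = (1)·(7) + (-3)·(-6) + (0)·(-3) − (-25) = 50; |n| = √10.
Distance = |50| / √10 = 50/√10 ≈ 15.81.

15.81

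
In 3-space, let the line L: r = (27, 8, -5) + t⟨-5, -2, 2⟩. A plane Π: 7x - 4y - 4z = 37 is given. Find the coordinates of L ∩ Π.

(7, 0, 3)

Substitute r = (27, 8, -5) + t(-5, -2, 2) into the plane: 177 + (-35)t = 37, so t = 4.
Intersection: (27, 8, -5) + 4·(-5, -2, 2) = (7, 0, 3).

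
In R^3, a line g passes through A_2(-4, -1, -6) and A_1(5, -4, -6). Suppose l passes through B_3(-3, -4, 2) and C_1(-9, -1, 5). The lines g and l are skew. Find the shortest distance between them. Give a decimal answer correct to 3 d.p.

4.824

A direction vector for g is A_1 − A_2 = (9, -3, 0).
A direction vector for l is C_1 − B_3 = (-6, 3, 3).
Common perpendicular direction n = (9, -3, 0) × (-6, 3, 3) = (-9, -27, 9).
With w = (-3, -4, 2) − (-4, -1, -6) = (1, -3, 8), w · n = 144.
Distance = |w · n| / |n| = |144| / √891 ≈ 4.824.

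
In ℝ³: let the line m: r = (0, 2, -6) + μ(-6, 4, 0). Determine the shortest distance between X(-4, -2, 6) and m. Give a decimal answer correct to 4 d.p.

13.2200

Taking (0, 2, -6) on m with direction v = (-6, 4, 0): w = X − (0, 2, -6) = (-4, -4, 12), and w × v = (-48, -72, -40).
Distance = |w × v| / |v| = √9088 / √52 ≈ 13.2200.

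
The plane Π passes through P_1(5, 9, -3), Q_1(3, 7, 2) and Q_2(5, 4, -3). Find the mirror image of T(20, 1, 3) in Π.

(-10, 1, -9)

P_1Q_1 = (-2, -2, 5), P_1Q_2 = (0, -5, 0); a normal to Π is P_1Q_1 × P_1Q_2 = (25, 0, 10).
Using P_1: Π has equation 25x + 10z = 95.
λ = (n·T − d)/|n|² = (530 − 95)/725 = 3/5.
Reflection = T − 2λn = (20, 1, 3) − (6/5)·(25, 0, 10) = (-10, 1, -9).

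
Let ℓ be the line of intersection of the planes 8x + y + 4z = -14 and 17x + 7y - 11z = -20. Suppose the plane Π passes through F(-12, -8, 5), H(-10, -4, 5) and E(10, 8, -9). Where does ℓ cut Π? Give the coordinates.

(-2, 2, 0)

Direction of ℓ: (8, 1, 4) × (17, 7, -11) = (-39, 156, 39).
A point on ℓ: solving the two plane equations with x = 0 gives (0, -6, -2).
FH = (2, 4, 0), FE = (22, 16, -14); a normal to Π is FH × FE = (-56, 28, -56).
Using F: Π has equation -56x + 28y - 56z = 168.
Substitute r = (0, -6, -2) + t(-39, 156, 39) into the plane: -56 + 4368t = 168, so t = 2/39.
Intersection: (0, -6, -2) + (2/39)·(-39, 156, 39) = (-2, 2, 0).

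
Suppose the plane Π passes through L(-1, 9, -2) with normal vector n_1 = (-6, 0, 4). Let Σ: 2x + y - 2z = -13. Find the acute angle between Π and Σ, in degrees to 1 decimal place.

Π: n_1·r = n_1·L gives -6x + 4z = -2.
cos θ = |n₁·n₂| / (|n₁||n₂|) = |-20| / (√52 · √9).
θ = arccos(0.92450) ≈ 22.4°.

22.4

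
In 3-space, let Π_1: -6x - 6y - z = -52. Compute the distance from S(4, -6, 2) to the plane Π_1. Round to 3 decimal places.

7.257

n·S − d = (-6)·(4) + (-6)·(-6) + (-1)·(2) − (-52) = 62; |n| = √73.
Distance = |62| / √73 = 62/√73 ≈ 7.257.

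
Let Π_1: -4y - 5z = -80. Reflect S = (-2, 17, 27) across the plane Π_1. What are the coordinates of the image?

(-2, -7, -3)

λ = (n·S − d)/|n|² = (-203 − (-80))/41 = -3.
Reflection = S − 2λn = (-2, 17, 27) − (-6)·(0, -4, -5) = (-2, -7, -3).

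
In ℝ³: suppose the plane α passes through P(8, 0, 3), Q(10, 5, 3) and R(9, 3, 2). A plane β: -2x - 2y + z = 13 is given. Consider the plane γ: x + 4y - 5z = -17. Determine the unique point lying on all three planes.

(2, -11, -5)

PQ = (2, 5, 0), PR = (1, 3, -1); a normal to α is PQ × PR = (-5, 2, 1).
Using P: α has equation -5x + 2y + z = -37.
Solving the 3×3 linear system -5x + 2y + z = -37, -2x - 2y + z = 13, x + 4y - 5z = -17 (e.g. by elimination or Cramer's rule, determinant = -54) gives (2, -11, -5).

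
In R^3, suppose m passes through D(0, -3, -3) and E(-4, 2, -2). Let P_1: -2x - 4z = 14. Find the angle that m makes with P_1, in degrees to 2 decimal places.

7.93

A direction vector for m is E − D = (-4, 5, 1).
sin θ = |n·v| / (|n||v|) = |4| / (√20 · √42) = 0.13801.
θ ≈ 7.93°.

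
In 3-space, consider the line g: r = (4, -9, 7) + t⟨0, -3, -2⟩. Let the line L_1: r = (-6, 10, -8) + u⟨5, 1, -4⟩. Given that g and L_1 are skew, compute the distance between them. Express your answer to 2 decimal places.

Common perpendicular direction n = (0, -3, -2) × (5, 1, -4) = (14, -10, 15).
With w = (-6, 10, -8) − (4, -9, 7) = (-10, 19, -15), w · n = -555.
Distance = |w · n| / |n| = |-555| / √521 ≈ 24.31.

24.31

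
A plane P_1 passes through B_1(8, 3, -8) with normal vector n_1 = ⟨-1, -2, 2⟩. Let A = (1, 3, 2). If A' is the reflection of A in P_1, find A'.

P_1: n_1·r = n_1·B_1 gives -x - 2y + 2z = -30.
λ = (n·A − d)/|n|² = (-3 − (-30))/9 = 3.
Reflection = A − 2λn = (1, 3, 2) − 6·(-1, -2, 2) = (7, 15, -10).

(7, 15, -10)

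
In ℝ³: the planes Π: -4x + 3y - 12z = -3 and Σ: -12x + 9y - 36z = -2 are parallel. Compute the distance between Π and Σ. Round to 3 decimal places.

0.179

Rescale Σ by 1/3: -4x + 3y - 12z = -2/3. Then distance = |-3 − (-2/3)| / √169 ≈ 0.179.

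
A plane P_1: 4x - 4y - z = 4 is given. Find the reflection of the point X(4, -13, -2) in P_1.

(-12, 3, 2)

λ = (n·X − d)/|n|² = (70 − 4)/33 = 2.
Reflection = X − 2λn = (4, -13, -2) − 4·(4, -4, -1) = (-12, 3, 2).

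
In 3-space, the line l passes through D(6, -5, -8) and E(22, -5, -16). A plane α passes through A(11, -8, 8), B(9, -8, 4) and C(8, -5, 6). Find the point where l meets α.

A direction vector for l is E − D = (16, 0, -8).
AB = (-2, 0, -4), AC = (-3, 3, -2); a normal to α is AB × AC = (12, 8, -6).
Using A: α has equation 12x + 8y - 6z = 20.
Substitute r = (6, -5, -8) + t(16, 0, -8) into the plane: 80 + 240t = 20, so t = -1/4.
Intersection: (6, -5, -8) + (-1/4)·(16, 0, -8) = (2, -5, -6).

(2, -5, -6)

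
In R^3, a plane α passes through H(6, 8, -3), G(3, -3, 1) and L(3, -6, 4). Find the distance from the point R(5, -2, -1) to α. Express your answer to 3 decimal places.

2.077

HG = (-3, -11, 4), HL = (-3, -14, 7); a normal to α is HG × HL = (-21, 9, 9).
Using H: α has equation -21x + 9y + 9z = -81.
n·R − d = (-21)·(5) + (9)·(-2) + (9)·(-1) − (-81) = -51; |n| = √603.
Distance = |-51| / √603 = 51/√603 ≈ 2.077.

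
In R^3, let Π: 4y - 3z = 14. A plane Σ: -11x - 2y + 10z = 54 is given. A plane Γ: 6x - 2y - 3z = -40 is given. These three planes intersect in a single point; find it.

Solving the 3×3 linear system 4y - 3z = 14, -11x - 2y + 10z = 54, 6x - 2y - 3z = -40 (e.g. by elimination or Cramer's rule, determinant = 6) gives (-4, 5, 2).

(-4, 5, 2)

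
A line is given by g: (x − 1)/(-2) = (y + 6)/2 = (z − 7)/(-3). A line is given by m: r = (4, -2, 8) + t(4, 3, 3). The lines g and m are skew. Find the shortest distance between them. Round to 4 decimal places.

0.3274

g has direction (-2, 2, -3) through (1, -6, 7).
Common perpendicular direction n = (-2, 2, -3) × (4, 3, 3) = (15, -6, -14).
With w = (4, -2, 8) − (1, -6, 7) = (3, 4, 1), w · n = 7.
Distance = |w · n| / |n| = |7| / √457 ≈ 0.3274.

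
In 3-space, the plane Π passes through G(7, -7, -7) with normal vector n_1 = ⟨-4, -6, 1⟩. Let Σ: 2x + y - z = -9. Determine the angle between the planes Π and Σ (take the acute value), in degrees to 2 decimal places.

32.74

Π: n_1·r = n_1·G gives -4x - 6y + z = 7.
cos θ = |n₁·n₂| / (|n₁||n₂|) = |-15| / (√53 · √6).
θ = arccos(0.84116) ≈ 32.74°.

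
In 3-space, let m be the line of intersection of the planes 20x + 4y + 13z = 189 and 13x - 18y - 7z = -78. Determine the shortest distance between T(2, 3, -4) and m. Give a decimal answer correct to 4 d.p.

9.1539

Direction of m: (20, 4, 13) × (13, -18, -7) = (206, 309, -412).
A point on m: solving the two plane equations with x = 5 gives (5, 6, 5).
Taking (5, 6, 5) on m with direction v = (206, 309, -412): w = T − (5, 6, 5) = (-3, -3, -9), and w × v = (4017, -3090, -309).
Distance = |w × v| / |v| = √25779870 / √307661 ≈ 9.1539.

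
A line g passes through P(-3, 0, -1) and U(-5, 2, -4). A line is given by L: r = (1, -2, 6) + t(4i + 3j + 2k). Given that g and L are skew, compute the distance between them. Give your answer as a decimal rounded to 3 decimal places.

1.448

A direction vector for g is U − P = (-2, 2, -3).
Common perpendicular direction n = (-2, 2, -3) × (4, 3, 2) = (13, -8, -14).
With w = (1, -2, 6) − (-3, 0, -1) = (4, -2, 7), w · n = -30.
Distance = |w · n| / |n| = |-30| / √429 ≈ 1.448.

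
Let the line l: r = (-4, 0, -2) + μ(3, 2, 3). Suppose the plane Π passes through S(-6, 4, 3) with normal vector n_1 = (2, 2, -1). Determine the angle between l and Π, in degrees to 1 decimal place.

Π: n_1·r = n_1·S gives 2x + 2y - z = -7.
sin θ = |n·v| / (|n||v|) = |7| / (√9 · √22) = 0.49747.
θ ≈ 29.8°.

29.8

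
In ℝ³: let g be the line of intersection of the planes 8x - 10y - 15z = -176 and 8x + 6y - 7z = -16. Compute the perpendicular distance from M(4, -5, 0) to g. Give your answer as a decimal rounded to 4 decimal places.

Direction of g: (8, -10, -15) × (8, 6, -7) = (160, -64, 128).
A point on g: solving the two plane equations with x = -7 gives (-7, 9, 2).
Taking (-7, 9, 2) on g with direction v = (160, -64, 128): w = M − (-7, 9, 2) = (11, -14, -2), and w × v = (-1920, -1728, 1536).
Distance = |w × v| / |v| = √9031680 / √46080 ≈ 14.0000.

14.0000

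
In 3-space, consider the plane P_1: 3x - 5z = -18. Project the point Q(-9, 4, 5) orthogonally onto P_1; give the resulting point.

Foot = Q − λn with λ = (n·Q − d)/|n|² = (-52 − (-18))/34 = -1.
Foot = (-9, 4, 5) − (-1)·(3, 0, -5) = (-6, 4, 0).

(-6, 4, 0)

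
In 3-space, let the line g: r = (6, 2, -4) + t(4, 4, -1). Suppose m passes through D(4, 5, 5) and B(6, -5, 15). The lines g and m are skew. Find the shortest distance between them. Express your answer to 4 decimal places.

8.7679

A direction vector for m is B − D = (2, -10, 10).
Common perpendicular direction n = (4, 4, -1) × (2, -10, 10) = (30, -42, -48).
With w = (4, 5, 5) − (6, 2, -4) = (-2, 3, 9), w · n = -618.
Distance = |w · n| / |n| = |-618| / √4968 ≈ 8.7679.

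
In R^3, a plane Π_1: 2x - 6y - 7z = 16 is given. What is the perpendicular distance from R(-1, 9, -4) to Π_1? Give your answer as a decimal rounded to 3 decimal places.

4.664

n·R − d = (2)·(-1) + (-6)·(9) + (-7)·(-4) − 16 = -44; |n| = √89.
Distance = |-44| / √89 = 44/√89 ≈ 4.664.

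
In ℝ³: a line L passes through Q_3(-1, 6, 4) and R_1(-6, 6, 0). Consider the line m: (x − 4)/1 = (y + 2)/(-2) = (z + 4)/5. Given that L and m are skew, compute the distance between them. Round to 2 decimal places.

11.71

A direction vector for L is R_1 − Q_3 = (-5, 0, -4).
m has direction (1, -2, 5) through (4, -2, -4).
Common perpendicular direction n = (-5, 0, -4) × (1, -2, 5) = (-8, 21, 10).
With w = (4, -2, -4) − (-1, 6, 4) = (5, -8, -8), w · n = -288.
Distance = |w · n| / |n| = |-288| / √605 ≈ 11.71.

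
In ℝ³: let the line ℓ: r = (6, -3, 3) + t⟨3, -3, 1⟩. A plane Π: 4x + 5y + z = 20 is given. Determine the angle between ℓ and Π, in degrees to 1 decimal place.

4.1

sin θ = |n·v| / (|n||v|) = |-2| / (√42 · √19) = 0.07080.
θ ≈ 4.1°.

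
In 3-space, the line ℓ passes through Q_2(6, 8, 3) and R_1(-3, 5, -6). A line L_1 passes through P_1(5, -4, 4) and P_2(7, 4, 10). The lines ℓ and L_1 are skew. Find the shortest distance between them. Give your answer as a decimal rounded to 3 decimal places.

5.963

A direction vector for ℓ is R_1 − Q_2 = (-9, -3, -9).
A direction vector for L_1 is P_2 − P_1 = (2, 8, 6).
Common perpendicular direction n = (-9, -3, -9) × (2, 8, 6) = (54, 36, -66).
With w = (5, -4, 4) − (6, 8, 3) = (-1, -12, 1), w · n = -552.
Distance = |w · n| / |n| = |-552| / √8568 ≈ 5.963.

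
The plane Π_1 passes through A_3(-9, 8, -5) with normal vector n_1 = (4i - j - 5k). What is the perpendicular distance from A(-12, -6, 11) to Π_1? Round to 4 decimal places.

Π_1: n_1·r = n_1·A_3 gives 4x - y - 5z = -19.
n·A − d = (4)·(-12) + (-1)·(-6) + (-5)·(11) − (-19) = -78; |n| = √42.
Distance = |-78| / √42 = 78/√42 ≈ 12.0357.

12.0357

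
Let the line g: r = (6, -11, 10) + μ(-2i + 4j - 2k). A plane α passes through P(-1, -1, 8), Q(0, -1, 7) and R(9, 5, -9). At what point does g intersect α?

(-2, 5, 2)

PQ = (1, 0, -1), PR = (10, 6, -17); a normal to α is PQ × PR = (6, 7, 6).
Using P: α has equation 6x + 7y + 6z = 35.
Substitute r = (6, -11, 10) + t(-2, 4, -2) into the plane: 19 + 4t = 35, so t = 4.
Intersection: (6, -11, 10) + 4·(-2, 4, -2) = (-2, 5, 2).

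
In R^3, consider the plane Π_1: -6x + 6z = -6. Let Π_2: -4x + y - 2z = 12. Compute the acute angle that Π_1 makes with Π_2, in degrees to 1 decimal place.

cos θ = |n₁·n₂| / (|n₁||n₂|) = |12| / (√72 · √21).
θ = arccos(0.30861) ≈ 72.0°.

72.0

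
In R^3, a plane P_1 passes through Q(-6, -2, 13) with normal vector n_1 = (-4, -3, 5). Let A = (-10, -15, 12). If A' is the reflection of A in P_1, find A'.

P_1: n_1·r = n_1·Q gives -4x - 3y + 5z = 95.
λ = (n·A − d)/|n|² = (145 − 95)/50 = 1.
Reflection = A − 2λn = (-10, -15, 12) − 2·(-4, -3, 5) = (-2, -9, 2).

(-2, -9, 2)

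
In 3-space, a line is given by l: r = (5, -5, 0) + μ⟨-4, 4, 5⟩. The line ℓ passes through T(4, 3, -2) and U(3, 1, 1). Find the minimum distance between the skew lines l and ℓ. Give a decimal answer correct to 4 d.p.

0.3843

A direction vector for ℓ is U − T = (-1, -2, 3).
Common perpendicular direction n = (-4, 4, 5) × (-1, -2, 3) = (22, 7, 12).
With w = (4, 3, -2) − (5, -5, 0) = (-1, 8, -2), w · n = 10.
Distance = |w · n| / |n| = |10| / √677 ≈ 0.3843.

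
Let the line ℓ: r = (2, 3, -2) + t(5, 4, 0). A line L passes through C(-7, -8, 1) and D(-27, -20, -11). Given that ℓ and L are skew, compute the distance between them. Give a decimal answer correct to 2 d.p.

2.12

A direction vector for L is D − C = (-20, -12, -12).
Common perpendicular direction n = (5, 4, 0) × (-20, -12, -12) = (-48, 60, 20).
With w = (-7, -8, 1) − (2, 3, -2) = (-9, -11, 3), w · n = -168.
Distance = |w · n| / |n| = |-168| / √6304 ≈ 2.12.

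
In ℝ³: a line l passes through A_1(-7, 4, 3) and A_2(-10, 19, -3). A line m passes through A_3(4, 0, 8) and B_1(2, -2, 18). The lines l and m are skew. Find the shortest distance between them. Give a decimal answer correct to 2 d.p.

A direction vector for l is A_2 − A_1 = (-3, 15, -6).
A direction vector for m is B_1 − A_3 = (-2, -2, 10).
Common perpendicular direction n = (-3, 15, -6) × (-2, -2, 10) = (138, 42, 36).
With w = (4, 0, 8) − (-7, 4, 3) = (11, -4, 5), w · n = 1530.
Distance = |w · n| / |n| = |1530| / √22104 ≈ 10.29.

10.29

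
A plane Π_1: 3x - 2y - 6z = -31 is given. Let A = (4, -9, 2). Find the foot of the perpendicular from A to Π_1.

(1, -7, 8)

Foot = A − λn with λ = (n·A − d)/|n|² = (18 − (-31))/49 = 1.
Foot = (4, -9, 2) − 1·(3, -2, -6) = (1, -7, 8).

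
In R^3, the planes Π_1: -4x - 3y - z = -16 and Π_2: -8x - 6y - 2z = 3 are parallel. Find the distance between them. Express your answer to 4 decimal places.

Rescale Π_2 by 1/2: -4x - 3y - z = 3/2. Then distance = |-16 − (3/2)| / √26 ≈ 3.4320.

3.4320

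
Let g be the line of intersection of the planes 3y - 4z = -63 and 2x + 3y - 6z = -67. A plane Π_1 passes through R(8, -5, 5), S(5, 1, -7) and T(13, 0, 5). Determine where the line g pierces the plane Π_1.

Direction of g: (0, 3, -4) × (2, 3, -6) = (-6, -8, -6).
A point on g: solving the two plane equations with x = 10 gives (10, -5, 12).
RS = (-3, 6, -12), RT = (5, 5, 0); a normal to Π_1 is RS × RT = (60, -60, -45).
Using R: Π_1 has equation 60x - 60y - 45z = 555.
Substitute r = (10, -5, 12) + t(-6, -8, -6) into the plane: 360 + 390t = 555, so t = 1/2.
Intersection: (10, -5, 12) + (1/2)·(-6, -8, -6) = (7, -9, 9).

(7, -9, 9)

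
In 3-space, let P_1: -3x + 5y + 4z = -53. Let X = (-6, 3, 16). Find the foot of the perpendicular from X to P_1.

(3, -12, 4)

Foot = X − λn with λ = (n·X − d)/|n|² = (97 − (-53))/50 = 3.
Foot = (-6, 3, 16) − 3·(-3, 5, 4) = (3, -12, 4).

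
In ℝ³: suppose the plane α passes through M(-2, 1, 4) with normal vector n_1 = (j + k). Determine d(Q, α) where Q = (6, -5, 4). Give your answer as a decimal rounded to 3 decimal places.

α: n_1·r = n_1·M gives y + z = 5.
n·Q − d = (0)·(6) + (1)·(-5) + (1)·(4) − 5 = -6; |n| = √2.
Distance = |-6| / √2 = 6/√2 ≈ 4.243.

4.243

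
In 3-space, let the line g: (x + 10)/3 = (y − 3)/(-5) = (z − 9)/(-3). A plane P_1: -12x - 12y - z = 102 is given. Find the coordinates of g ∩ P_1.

g has direction (3, -5, -3) through (-10, 3, 9).
Substitute r = (-10, 3, 9) + t(3, -5, -3) into the plane: 75 + 27t = 102, so t = 1.
Intersection: (-10, 3, 9) + 1·(3, -5, -3) = (-7, -2, 6).

(-7, -2, 6)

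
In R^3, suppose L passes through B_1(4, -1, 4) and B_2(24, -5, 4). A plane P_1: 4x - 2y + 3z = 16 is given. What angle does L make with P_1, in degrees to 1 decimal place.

A direction vector for L is B_2 − B_1 = (20, -4, 0).
sin θ = |n·v| / (|n||v|) = |88| / (√29 · √416) = 0.80119.
θ ≈ 53.2°.

53.2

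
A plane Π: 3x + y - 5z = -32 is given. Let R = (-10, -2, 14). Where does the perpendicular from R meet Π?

Foot = R − λn with λ = (n·R − d)/|n|² = (-102 − (-32))/35 = -2.
Foot = (-10, -2, 14) − (-2)·(3, 1, -5) = (-4, 0, 4).

(-4, 0, 4)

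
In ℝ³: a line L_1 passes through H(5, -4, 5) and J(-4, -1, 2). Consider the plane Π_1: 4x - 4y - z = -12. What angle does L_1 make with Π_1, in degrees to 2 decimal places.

A direction vector for L_1 is J − H = (-9, 3, -3).
sin θ = |n·v| / (|n||v|) = |-45| / (√33 · √99) = 0.78730.
θ ≈ 51.93°.

51.93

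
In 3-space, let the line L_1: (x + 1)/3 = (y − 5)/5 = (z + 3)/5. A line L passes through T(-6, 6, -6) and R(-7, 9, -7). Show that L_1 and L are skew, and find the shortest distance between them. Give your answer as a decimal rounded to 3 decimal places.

L_1 has direction (3, 5, 5) through (-1, 5, -3).
A direction vector for L is R − T = (-1, 3, -1).
Common perpendicular direction n = (3, 5, 5) × (-1, 3, -1) = (-20, -2, 14).
With w = (-6, 6, -6) − (-1, 5, -3) = (-5, 1, -3), w · n = 56.
Since n ≠ 0 the lines are not parallel, and w · n = 56 ≠ 0 so they do not intersect; hence they are skew.
Distance = |w · n| / |n| = |56| / √600 ≈ 2.286.

2.286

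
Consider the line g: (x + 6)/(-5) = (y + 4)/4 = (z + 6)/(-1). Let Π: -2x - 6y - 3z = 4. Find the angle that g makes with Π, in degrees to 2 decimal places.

g has direction (-5, 4, -1) through (-6, -4, -6).
sin θ = |n·v| / (|n||v|) = |-11| / (√49 · √42) = 0.24248.
θ ≈ 14.03°.

14.03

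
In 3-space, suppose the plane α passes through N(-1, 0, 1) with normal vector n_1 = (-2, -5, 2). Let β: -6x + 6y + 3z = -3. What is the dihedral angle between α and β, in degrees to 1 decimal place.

76.6

α: n_1·r = n_1·N gives -2x - 5y + 2z = 4.
cos θ = |n₁·n₂| / (|n₁||n₂|) = |-12| / (√33 · √81).
θ = arccos(0.23210) ≈ 76.6°.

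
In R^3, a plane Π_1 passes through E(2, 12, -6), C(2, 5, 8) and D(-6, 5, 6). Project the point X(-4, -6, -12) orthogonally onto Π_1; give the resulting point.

(-6, 10, -4)

EC = (0, -7, 14), ED = (-8, -7, 12); a normal to Π_1 is EC × ED = (14, -112, -56).
Using E: Π_1 has equation 14x - 112y - 56z = -980.
Foot = X − λn with λ = (n·X − d)/|n|² = (1288 − (-980))/15876 = 1/7.
Foot = (-4, -6, -12) − (1/7)·(14, -112, -56) = (-6, 10, -4).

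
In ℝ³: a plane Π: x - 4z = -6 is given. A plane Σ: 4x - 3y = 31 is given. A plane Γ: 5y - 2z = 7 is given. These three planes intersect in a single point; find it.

(10, 3, 4)

Solving the 3×3 linear system x - 4z = -6, 4x - 3y = 31, 5y - 2z = 7 (e.g. by elimination or Cramer's rule, determinant = -74) gives (10, 3, 4).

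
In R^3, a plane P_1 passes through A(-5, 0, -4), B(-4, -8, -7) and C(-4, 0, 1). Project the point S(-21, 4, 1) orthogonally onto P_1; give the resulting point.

AB = (1, -8, -3), AC = (1, 0, 5); a normal to P_1 is AB × AC = (-40, -8, 8).
Using A: P_1 has equation -40x - 8y + 8z = 168.
Foot = S − λn with λ = (n·S − d)/|n|² = (816 − 168)/1728 = 3/8.
Foot = (-21, 4, 1) − (3/8)·(-40, -8, 8) = (-6, 7, -2).

(-6, 7, -2)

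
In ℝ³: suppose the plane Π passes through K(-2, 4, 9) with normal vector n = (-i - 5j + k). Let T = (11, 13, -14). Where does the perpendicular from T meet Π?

Π: n·r = n·K gives -x - 5y + z = -9.
Foot = T − λn with λ = (n·T − d)/|n|² = (-90 − (-9))/27 = -3.
Foot = (11, 13, -14) − (-3)·(-1, -5, 1) = (8, -2, -11).

(8, -2, -11)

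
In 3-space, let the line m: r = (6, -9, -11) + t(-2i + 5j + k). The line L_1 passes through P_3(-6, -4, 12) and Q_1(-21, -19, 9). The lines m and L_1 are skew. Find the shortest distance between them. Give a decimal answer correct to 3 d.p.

21.573

A direction vector for L_1 is Q_1 − P_3 = (-15, -15, -3).
Common perpendicular direction n = (-2, 5, 1) × (-15, -15, -3) = (0, -21, 105).
With w = (-6, -4, 12) − (6, -9, -11) = (-12, 5, 23), w · n = 2310.
Distance = |w · n| / |n| = |2310| / √11466 ≈ 21.573.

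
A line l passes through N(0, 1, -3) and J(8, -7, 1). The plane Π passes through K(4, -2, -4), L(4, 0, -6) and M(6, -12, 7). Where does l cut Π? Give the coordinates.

A direction vector for l is J − N = (8, -8, 4).
KL = (0, 2, -2), KM = (2, -10, 11); a normal to Π is KL × KM = (2, -4, -4).
Using K: Π has equation 2x - 4y - 4z = 32.
Substitute r = (0, 1, -3) + t(8, -8, 4) into the plane: 8 + 32t = 32, so t = 3/4.
Intersection: (0, 1, -3) + (3/4)·(8, -8, 4) = (6, -5, 0).

(6, -5, 0)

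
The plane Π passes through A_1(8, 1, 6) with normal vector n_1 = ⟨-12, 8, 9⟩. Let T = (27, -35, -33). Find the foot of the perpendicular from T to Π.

(-9, -11, -6)

Π: n_1·r = n_1·A_1 gives -12x + 8y + 9z = -34.
Foot = T − λn with λ = (n·T − d)/|n|² = (-901 − (-34))/289 = -3.
Foot = (27, -35, -33) − (-3)·(-12, 8, 9) = (-9, -11, -6).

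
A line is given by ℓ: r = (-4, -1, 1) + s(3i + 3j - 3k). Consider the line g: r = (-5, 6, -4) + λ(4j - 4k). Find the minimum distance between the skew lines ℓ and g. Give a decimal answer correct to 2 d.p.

Common perpendicular direction n = (3, 3, -3) × (0, 4, -4) = (0, 12, 12).
With w = (-5, 6, -4) − (-4, -1, 1) = (-1, 7, -5), w · n = 24.
Distance = |w · n| / |n| = |24| / √288 ≈ 1.41.

1.41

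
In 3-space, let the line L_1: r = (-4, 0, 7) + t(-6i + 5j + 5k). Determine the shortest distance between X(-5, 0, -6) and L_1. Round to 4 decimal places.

11.3808

Taking (-4, 0, 7) on L_1 with direction v = (-6, 5, 5): w = X − (-4, 0, 7) = (-1, 0, -13), and w × v = (65, 83, -5).
Distance = |w × v| / |v| = √11139 / √86 ≈ 11.3808.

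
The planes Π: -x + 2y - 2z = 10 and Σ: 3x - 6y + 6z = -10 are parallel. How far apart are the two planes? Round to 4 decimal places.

Rescale Σ by 1/(-3): -x + 2y - 2z = 10/3. Then distance = |10 − (10/3)| / √9 ≈ 2.2222.

2.2222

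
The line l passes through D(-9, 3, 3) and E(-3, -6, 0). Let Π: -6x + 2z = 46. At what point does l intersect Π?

(-7, 0, 2)

A direction vector for l is E − D = (6, -9, -3).
Substitute r = (-9, 3, 3) + t(6, -9, -3) into the plane: 60 + (-42)t = 46, so t = 1/3.
Intersection: (-9, 3, 3) + (1/3)·(6, -9, -3) = (-7, 0, 2).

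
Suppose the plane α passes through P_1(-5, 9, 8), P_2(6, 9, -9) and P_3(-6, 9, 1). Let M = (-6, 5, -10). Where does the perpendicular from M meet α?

P_1P_2 = (11, 0, -17), P_1P_3 = (-1, 0, -7); a normal to α is P_1P_2 × P_1P_3 = (0, 94, 0).
Using P_1: α has equation 94y = 846.
Foot = M − λn with λ = (n·M − d)/|n|² = (470 − 846)/8836 = -2/47.
Foot = (-6, 5, -10) − (-2/47)·(0, 94, 0) = (-6, 9, -10).

(-6, 9, -10)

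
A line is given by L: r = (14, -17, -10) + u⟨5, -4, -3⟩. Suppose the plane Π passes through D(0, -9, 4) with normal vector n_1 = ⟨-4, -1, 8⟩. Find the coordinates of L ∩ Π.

Π: n_1·r = n_1·D gives -4x - y + 8z = 41.
Substitute r = (14, -17, -10) + t(5, -4, -3) into the plane: -119 + (-40)t = 41, so t = -4.
Intersection: (14, -17, -10) + (-4)·(5, -4, -3) = (-6, -1, 2).

(-6, -1, 2)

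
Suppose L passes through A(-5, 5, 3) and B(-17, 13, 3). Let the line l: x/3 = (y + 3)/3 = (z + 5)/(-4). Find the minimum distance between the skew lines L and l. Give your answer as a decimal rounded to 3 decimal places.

A direction vector for L is B − A = (-12, 8, 0).
l has direction (3, 3, -4) through (0, -3, -5).
Common perpendicular direction n = (-12, 8, 0) × (3, 3, -4) = (-32, -48, -60).
With w = (0, -3, -5) − (-5, 5, 3) = (5, -8, -8), w · n = 704.
Distance = |w · n| / |n| = |704| / √6928 ≈ 8.458.

8.458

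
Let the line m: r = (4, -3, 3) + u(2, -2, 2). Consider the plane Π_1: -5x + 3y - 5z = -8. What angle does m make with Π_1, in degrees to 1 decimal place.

77.7

sin θ = |n·v| / (|n||v|) = |-26| / (√59 · √12) = 0.97714.
θ ≈ 77.7°.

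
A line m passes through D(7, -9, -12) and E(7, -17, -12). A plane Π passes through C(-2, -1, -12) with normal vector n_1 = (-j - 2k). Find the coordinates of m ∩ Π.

(7, -1, -12)

A direction vector for m is E − D = (0, -8, 0).
Π: n_1·r = n_1·C gives -y - 2z = 25.
Substitute r = (7, -9, -12) + t(0, -8, 0) into the plane: 33 + 8t = 25, so t = -1.
Intersection: (7, -9, -12) + (-1)·(0, -8, 0) = (7, -1, -12).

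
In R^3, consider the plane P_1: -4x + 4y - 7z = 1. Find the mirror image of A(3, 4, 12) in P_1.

(-5, 12, -2)

λ = (n·A − d)/|n|² = (-80 − 1)/81 = -1.
Reflection = A − 2λn = (3, 4, 12) − (-2)·(-4, 4, -7) = (-5, 12, -2).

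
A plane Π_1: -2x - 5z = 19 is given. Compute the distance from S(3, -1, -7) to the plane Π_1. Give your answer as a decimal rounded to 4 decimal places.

1.8570

n·S − d = (-2)·(3) + (0)·(-1) + (-5)·(-7) − 19 = 10; |n| = √29.
Distance = |10| / √29 = 10/√29 ≈ 1.8570.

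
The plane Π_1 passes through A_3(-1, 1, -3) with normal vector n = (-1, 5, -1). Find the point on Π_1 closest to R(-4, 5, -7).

(-3, 0, -6)

Π_1: n·r = n·A_3 gives -x + 5y - z = 9.
Foot = R − λn with λ = (n·R − d)/|n|² = (36 − 9)/27 = 1.
Foot = (-4, 5, -7) − 1·(-1, 5, -1) = (-3, 0, -6).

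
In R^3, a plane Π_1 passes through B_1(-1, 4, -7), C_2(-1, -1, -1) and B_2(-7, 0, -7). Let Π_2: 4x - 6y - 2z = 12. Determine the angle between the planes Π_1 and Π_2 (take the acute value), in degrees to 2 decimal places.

B_1C_2 = (0, -5, 6), B_1B_2 = (-6, -4, 0); a normal to Π_1 is B_1C_2 × B_1B_2 = (24, -36, -30).
Using B_1: Π_1 has equation 24x - 36y - 30z = 42.
cos θ = |n₁·n₂| / (|n₁||n₂|) = |372| / (√2772 · √56).
θ = arccos(0.94417) ≈ 19.24°.

19.24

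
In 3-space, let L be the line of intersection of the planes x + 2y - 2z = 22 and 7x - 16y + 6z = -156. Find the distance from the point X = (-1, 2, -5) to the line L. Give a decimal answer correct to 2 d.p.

Direction of L: (1, 2, -2) × (7, -16, 6) = (-20, -20, -30).
A point on L: solving the two plane equations with x = -2 gives (-2, 7, -5).
Taking (-2, 7, -5) on L with direction v = (-20, -20, -30): w = X − (-2, 7, -5) = (1, -5, 0), and w × v = (150, 30, -120).
Distance = |w × v| / |v| = √37800 / √1700 ≈ 4.72.

4.72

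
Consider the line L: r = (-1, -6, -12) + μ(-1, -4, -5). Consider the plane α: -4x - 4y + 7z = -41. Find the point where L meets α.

Substitute r = (-1, -6, -12) + t(-1, -4, -5) into the plane: -56 + (-15)t = -41, so t = -1.
Intersection: (-1, -6, -12) + (-1)·(-1, -4, -5) = (0, -2, -7).

(0, -2, -7)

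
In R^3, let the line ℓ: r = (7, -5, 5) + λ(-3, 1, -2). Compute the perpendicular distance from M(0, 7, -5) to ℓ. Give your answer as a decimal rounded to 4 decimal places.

9.6103

Taking (7, -5, 5) on ℓ with direction v = (-3, 1, -2): w = M − (7, -5, 5) = (-7, 12, -10), and w × v = (-14, 16, 29).
Distance = |w × v| / |v| = √1293 / √14 ≈ 9.6103.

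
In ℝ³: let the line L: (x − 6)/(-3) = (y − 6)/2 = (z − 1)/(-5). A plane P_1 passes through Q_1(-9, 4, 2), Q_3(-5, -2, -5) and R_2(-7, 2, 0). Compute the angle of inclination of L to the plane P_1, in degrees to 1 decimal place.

34.3

L has direction (-3, 2, -5) through (6, 6, 1).
Q_1Q_3 = (4, -6, -7), Q_1R_2 = (2, -2, -2); a normal to P_1 is Q_1Q_3 × Q_1R_2 = (-2, -6, 4).
Using Q_1: P_1 has equation -2x - 6y + 4z = 2.
sin θ = |n·v| / (|n||v|) = |-26| / (√56 · √38) = 0.56362.
θ ≈ 34.3°.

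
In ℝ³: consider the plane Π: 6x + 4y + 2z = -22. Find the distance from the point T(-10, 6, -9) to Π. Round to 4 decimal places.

4.2762

n·T − d = (6)·(-10) + (4)·(6) + (2)·(-9) − (-22) = -32; |n| = √56.
Distance = |-32| / √56 = 32/√56 ≈ 4.2762.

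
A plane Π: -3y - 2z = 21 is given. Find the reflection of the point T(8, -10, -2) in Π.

λ = (n·T − d)/|n|² = (34 − 21)/13 = 1.
Reflection = T − 2λn = (8, -10, -2) − 2·(0, -3, -2) = (8, -4, 2).

(8, -4, 2)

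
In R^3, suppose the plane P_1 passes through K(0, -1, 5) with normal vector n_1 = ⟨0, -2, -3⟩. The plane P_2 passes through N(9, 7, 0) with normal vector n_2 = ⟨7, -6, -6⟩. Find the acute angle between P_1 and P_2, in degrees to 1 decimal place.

P_1: n_1·r = n_1·K gives -2y - 3z = -13.
P_2: n_2·r = n_2·N gives 7x - 6y - 6z = 21.
cos θ = |n₁·n₂| / (|n₁||n₂|) = |30| / (√13 · √121).
θ = arccos(0.75641) ≈ 40.9°.

40.9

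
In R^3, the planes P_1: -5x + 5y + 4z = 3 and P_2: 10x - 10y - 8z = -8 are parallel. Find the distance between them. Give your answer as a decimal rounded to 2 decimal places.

Rescale P_2 by 1/(-2): -5x + 5y + 4z = 4. Then distance = |3 − 4| / √66 ≈ 0.12.

0.12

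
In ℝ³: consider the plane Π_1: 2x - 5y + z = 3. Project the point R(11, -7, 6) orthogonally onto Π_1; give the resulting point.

(7, 3, 4)

Foot = R − λn with λ = (n·R − d)/|n|² = (63 − 3)/30 = 2.
Foot = (11, -7, 6) − 2·(2, -5, 1) = (7, 3, 4).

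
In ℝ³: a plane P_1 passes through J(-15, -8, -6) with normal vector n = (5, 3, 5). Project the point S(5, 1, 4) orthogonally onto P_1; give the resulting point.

(-10, -8, -11)

P_1: n·r = n·J gives 5x + 3y + 5z = -129.
Foot = S − λn with λ = (n·S − d)/|n|² = (48 − (-129))/59 = 3.
Foot = (5, 1, 4) − 3·(5, 3, 5) = (-10, -8, -11).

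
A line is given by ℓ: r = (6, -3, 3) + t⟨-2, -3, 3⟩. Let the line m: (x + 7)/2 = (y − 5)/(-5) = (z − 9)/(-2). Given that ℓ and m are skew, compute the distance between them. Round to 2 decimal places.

6.08

m has direction (2, -5, -2) through (-7, 5, 9).
Common perpendicular direction n = (-2, -3, 3) × (2, -5, -2) = (21, 2, 16).
With w = (-7, 5, 9) − (6, -3, 3) = (-13, 8, 6), w · n = -161.
Distance = |w · n| / |n| = |-161| / √701 ≈ 6.08.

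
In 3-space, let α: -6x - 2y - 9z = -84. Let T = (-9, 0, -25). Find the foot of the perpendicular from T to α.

(9, 6, 2)

Foot = T − λn with λ = (n·T − d)/|n|² = (279 − (-84))/121 = 3.
Foot = (-9, 0, -25) − 3·(-6, -2, -9) = (9, 6, 2).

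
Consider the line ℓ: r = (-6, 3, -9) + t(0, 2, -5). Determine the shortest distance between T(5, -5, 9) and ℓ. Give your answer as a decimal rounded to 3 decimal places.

11.025

Taking (-6, 3, -9) on ℓ with direction v = (0, 2, -5): w = T − (-6, 3, -9) = (11, -8, 18), and w × v = (4, 55, 22).
Distance = |w × v| / |v| = √3525 / √29 ≈ 11.025.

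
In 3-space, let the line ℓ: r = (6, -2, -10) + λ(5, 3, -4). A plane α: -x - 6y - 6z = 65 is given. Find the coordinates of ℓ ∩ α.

Substitute r = (6, -2, -10) + t(5, 3, -4) into the plane: 66 + 1t = 65, so t = -1.
Intersection: (6, -2, -10) + (-1)·(5, 3, -4) = (1, -5, -6).

(1, -5, -6)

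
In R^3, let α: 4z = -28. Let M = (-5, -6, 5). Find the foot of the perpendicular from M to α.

(-5, -6, -7)

Foot = M − λn with λ = (n·M − d)/|n|² = (20 − (-28))/16 = 3.
Foot = (-5, -6, 5) − 3·(0, 0, 4) = (-5, -6, -7).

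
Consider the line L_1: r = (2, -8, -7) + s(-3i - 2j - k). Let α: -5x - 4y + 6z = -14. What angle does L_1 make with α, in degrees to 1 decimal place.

31.2

sin θ = |n·v| / (|n||v|) = |17| / (√77 · √14) = 0.51777.
θ ≈ 31.2°.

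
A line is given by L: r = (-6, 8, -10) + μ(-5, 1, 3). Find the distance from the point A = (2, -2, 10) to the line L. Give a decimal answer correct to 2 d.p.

Taking (-6, 8, -10) on L with direction v = (-5, 1, 3): w = A − (-6, 8, -10) = (8, -10, 20), and w × v = (-50, -124, -42).
Distance = |w × v| / |v| = √19640 / √35 ≈ 23.69.

23.69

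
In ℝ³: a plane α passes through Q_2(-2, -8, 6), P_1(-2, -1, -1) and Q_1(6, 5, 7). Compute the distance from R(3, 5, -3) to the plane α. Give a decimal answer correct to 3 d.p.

Q_2P_1 = (0, 7, -7), Q_2Q_1 = (8, 13, 1); a normal to α is Q_2P_1 × Q_2Q_1 = (98, -56, -56).
Using Q_2: α has equation 98x - 56y - 56z = -84.
n·R − d = (98)·(3) + (-56)·(5) + (-56)·(-3) − (-84) = 266; |n| = √15876.
Distance = |266| / √15876 = 266/√15876 ≈ 2.111.

2.111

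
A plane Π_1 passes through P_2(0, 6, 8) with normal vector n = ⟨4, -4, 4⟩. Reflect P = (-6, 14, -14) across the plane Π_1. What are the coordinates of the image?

Π_1: n·r = n·P_2 gives 4x - 4y + 4z = 8.
λ = (n·P − d)/|n|² = (-136 − 8)/48 = -3.
Reflection = P − 2λn = (-6, 14, -14) − (-6)·(4, -4, 4) = (18, -10, 10).

(18, -10, 10)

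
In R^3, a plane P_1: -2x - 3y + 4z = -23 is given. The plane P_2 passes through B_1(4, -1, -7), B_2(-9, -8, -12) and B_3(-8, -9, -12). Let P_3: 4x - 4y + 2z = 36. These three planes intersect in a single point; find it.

B_1B_2 = (-13, -7, -5), B_1B_3 = (-12, -8, -5); a normal to P_2 is B_1B_2 × B_1B_3 = (-5, -5, 20).
Using B_1: P_2 has equation -5x - 5y + 20z = -155.
Solving the 3×3 linear system -2x - 3y + 4z = -23, -5x - 5y + 20z = -155, 4x - 4y + 2z = 36 (e.g. by elimination or Cramer's rule, determinant = -250) gives (6, -7, -8).

(6, -7, -8)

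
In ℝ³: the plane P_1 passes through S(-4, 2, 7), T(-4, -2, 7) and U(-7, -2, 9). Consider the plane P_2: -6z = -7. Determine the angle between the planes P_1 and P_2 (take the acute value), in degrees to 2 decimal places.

33.69

ST = (0, -4, 0), SU = (-3, -4, 2); a normal to P_1 is ST × SU = (-8, 0, -12).
Using S: P_1 has equation -8x - 12z = -52.
cos θ = |n₁·n₂| / (|n₁||n₂|) = |72| / (√208 · √36).
θ = arccos(0.83205) ≈ 33.69°.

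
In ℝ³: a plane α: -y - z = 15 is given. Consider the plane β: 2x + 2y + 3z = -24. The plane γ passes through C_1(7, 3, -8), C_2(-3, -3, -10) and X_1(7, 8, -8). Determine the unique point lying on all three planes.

C_1C_2 = (-10, -6, -2), C_1X_1 = (0, 5, 0); a normal to γ is C_1C_2 × C_1X_1 = (10, 0, -50).
Using C_1: γ has equation 10x - 50z = 470.
Solving the 3×3 linear system -y - z = 15, 2x + 2y + 3z = -24, 10x - 50z = 470 (e.g. by elimination or Cramer's rule, determinant = -110) gives (7, -7, -8).

(7, -7, -8)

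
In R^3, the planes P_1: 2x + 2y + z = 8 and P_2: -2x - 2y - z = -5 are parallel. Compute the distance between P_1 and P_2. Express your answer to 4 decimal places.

1.0000

Rescale P_2 by 1/(-1): 2x + 2y + z = 5. Then distance = |8 − 5| / √9 ≈ 1.0000.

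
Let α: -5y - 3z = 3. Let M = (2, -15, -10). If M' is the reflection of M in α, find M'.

(2, 15, 8)

λ = (n·M − d)/|n|² = (105 − 3)/34 = 3.
Reflection = M − 2λn = (2, -15, -10) − 6·(0, -5, -3) = (2, 15, 8).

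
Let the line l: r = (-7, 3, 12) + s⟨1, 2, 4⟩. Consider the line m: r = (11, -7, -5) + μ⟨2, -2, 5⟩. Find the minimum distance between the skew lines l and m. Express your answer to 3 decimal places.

20.615

Common perpendicular direction n = (1, 2, 4) × (2, -2, 5) = (18, 3, -6).
With w = (11, -7, -5) − (-7, 3, 12) = (18, -10, -17), w · n = 396.
Distance = |w · n| / |n| = |396| / √369 ≈ 20.615.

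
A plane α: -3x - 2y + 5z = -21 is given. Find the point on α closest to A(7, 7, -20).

(-2, 1, -5)

Foot = A − λn with λ = (n·A − d)/|n|² = (-135 − (-21))/38 = -3.
Foot = (7, 7, -20) − (-3)·(-3, -2, 5) = (-2, 1, -5).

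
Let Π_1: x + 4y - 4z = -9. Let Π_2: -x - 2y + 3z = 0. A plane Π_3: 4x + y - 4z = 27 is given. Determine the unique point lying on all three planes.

(7, -5, -1)

Solving the 3×3 linear system x + 4y - 4z = -9, -x - 2y + 3z = 0, 4x + y - 4z = 27 (e.g. by elimination or Cramer's rule, determinant = 9) gives (7, -5, -1).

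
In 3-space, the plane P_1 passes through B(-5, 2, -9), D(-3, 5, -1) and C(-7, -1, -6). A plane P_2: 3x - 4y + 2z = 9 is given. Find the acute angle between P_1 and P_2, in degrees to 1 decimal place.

BD = (2, 3, 8), BC = (-2, -3, 3); a normal to P_1 is BD × BC = (33, -22, 0).
Using B: P_1 has equation 33x - 22y = -209.
cos θ = |n₁·n₂| / (|n₁||n₂|) = |187| / (√1573 · √29).
θ = arccos(0.87554) ≈ 28.9°.

28.9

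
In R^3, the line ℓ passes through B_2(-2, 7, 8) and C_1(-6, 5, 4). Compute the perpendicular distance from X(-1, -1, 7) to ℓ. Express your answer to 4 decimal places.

7.6739

A direction vector for ℓ is C_1 − B_2 = (-4, -2, -4).
Taking (-2, 7, 8) on ℓ with direction v = (-4, -2, -4): w = X − (-2, 7, 8) = (1, -8, -1), and w × v = (30, 8, -34).
Distance = |w × v| / |v| = √2120 / √36 ≈ 7.6739.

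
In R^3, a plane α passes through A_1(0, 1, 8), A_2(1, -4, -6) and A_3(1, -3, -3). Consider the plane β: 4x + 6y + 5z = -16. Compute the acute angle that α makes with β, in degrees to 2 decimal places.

54.26

A_1A_2 = (1, -5, -14), A_1A_3 = (1, -4, -11); a normal to α is A_1A_2 × A_1A_3 = (-1, -3, 1).
Using A_1: α has equation -x - 3y + z = 5.
cos θ = |n₁·n₂| / (|n₁||n₂|) = |-17| / (√11 · √77).
θ = arccos(0.58413) ≈ 54.26°.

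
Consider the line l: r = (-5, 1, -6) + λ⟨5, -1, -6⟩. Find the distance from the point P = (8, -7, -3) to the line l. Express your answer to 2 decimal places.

Taking (-5, 1, -6) on l with direction v = (5, -1, -6): w = P − (-5, 1, -6) = (13, -8, 3), and w × v = (51, 93, 27).
Distance = |w × v| / |v| = √11979 / √62 ≈ 13.90.

13.90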